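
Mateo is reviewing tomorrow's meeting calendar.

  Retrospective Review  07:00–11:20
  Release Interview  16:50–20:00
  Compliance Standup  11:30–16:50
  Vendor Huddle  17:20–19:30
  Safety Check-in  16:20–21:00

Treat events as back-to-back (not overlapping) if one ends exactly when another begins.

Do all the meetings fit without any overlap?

No

Sorted by start: Retrospective Review, Compliance Standup, Safety Check-in, Release Interview, Vendor Huddle.
Compliance Standup starts after Retrospective Review ends, so nothing later overlaps Retrospective Review either.
Safety Check-in starts before Compliance Standup ends → Compliance Standup and Safety Check-in overlap.
That's a conflict, so the schedule is not conflict-free.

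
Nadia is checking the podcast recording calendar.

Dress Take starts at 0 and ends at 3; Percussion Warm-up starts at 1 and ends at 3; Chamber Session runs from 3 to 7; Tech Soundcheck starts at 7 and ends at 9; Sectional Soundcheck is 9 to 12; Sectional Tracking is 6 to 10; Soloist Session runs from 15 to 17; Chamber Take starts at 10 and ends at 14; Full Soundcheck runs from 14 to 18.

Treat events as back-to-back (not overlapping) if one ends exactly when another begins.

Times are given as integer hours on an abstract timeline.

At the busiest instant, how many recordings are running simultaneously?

2

Sort all start/end points and keep a running count:
0 start Dress Take → 1
1 start Percussion Warm-up → 2
3 end Dress Take → 1
3 end Percussion Warm-up → 0
3 start Chamber Session → 1
6 start Sectional Tracking → 2
7 end Chamber Session → 1
7 start Tech Soundcheck → 2
9 end Tech Soundcheck → 1
9 start Sectional Soundcheck → 2
10 end Sectional Tracking → 1
10 start Chamber Take → 2
12 end Sectional Soundcheck → 1
14 end Chamber Take → 0
14 start Full Soundcheck → 1
15 start Soloist Session → 2
17 end Soloist Session → 1
18 end Full Soundcheck → 0
Peak is 2, at 1 (Dress Take, Percussion Warm-up).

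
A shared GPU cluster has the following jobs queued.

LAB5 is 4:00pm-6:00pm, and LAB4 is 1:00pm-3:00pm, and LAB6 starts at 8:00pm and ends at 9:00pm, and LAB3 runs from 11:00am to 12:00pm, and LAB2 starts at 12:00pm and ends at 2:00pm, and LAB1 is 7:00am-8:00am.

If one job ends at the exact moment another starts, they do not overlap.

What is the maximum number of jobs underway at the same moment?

Sweep the timeline, counting +1 at each start and −1 at each end (ends before starts at a tie):
7:00am start LAB1 → 1
8:00am end LAB1 → 0
11:00am start LAB3 → 1
12:00pm end LAB3 → 0
12:00pm start LAB2 → 1
1:00pm start LAB4 → 2
2:00pm end LAB2 → 1
3:00pm end LAB4 → 0
4:00pm start LAB5 → 1
6:00pm end LAB5 → 0
8:00pm start LAB6 → 1
9:00pm end LAB6 → 0
Peak is 2, at 1:00pm (LAB2, LAB4).

2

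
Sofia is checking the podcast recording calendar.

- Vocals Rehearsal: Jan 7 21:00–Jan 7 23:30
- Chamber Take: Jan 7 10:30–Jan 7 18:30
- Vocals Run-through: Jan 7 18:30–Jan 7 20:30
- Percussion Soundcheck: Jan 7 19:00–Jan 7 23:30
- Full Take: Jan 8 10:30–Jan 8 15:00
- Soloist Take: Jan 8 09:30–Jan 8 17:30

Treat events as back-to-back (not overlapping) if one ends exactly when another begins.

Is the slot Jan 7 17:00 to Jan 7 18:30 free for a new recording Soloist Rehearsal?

Chamber Take: starts Jan 7 10:30 before Soloist Rehearsal ends Jan 7 18:30, and ends Jan 7 18:30 after Soloist Rehearsal starts Jan 7 17:00 → overlap.
Vocals Run-through: starts Jan 7 18:30 at or after Soloist Rehearsal ends Jan 7 18:30 → clear.
Percussion Soundcheck: starts Jan 7 19:00 at or after Soloist Rehearsal ends Jan 7 18:30 → clear.
Vocals Rehearsal: starts Jan 7 21:00 at or after Soloist Rehearsal ends Jan 7 18:30 → clear.
Soloist Take: starts Jan 8 09:30 at or after Soloist Rehearsal ends Jan 7 18:30 → clear.
Full Take: starts Jan 8 10:30 at or after Soloist Rehearsal ends Jan 7 18:30 → clear.
Soloist Rehearsal overlaps Chamber Take.

No — it overlaps Chamber Take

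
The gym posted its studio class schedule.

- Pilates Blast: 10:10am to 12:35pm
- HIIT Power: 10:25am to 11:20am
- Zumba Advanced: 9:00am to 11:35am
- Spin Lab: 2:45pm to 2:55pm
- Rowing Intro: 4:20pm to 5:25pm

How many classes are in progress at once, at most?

3

Sweep the timeline, counting +1 at each start and −1 at each end (ends before starts at a tie):
9:00am start Zumba Advanced → 1
10:10am start Pilates Blast → 2
10:25am start HIIT Power → 3
11:20am end HIIT Power → 2
11:35am end Zumba Advanced → 1
12:35pm end Pilates Blast → 0
2:45pm start Spin Lab → 1
2:55pm end Spin Lab → 0
4:20pm start Rowing Intro → 1
5:25pm end Rowing Intro → 0
Peak is 3, at 10:25am (HIIT Power, Pilates Blast, Zumba Advanced).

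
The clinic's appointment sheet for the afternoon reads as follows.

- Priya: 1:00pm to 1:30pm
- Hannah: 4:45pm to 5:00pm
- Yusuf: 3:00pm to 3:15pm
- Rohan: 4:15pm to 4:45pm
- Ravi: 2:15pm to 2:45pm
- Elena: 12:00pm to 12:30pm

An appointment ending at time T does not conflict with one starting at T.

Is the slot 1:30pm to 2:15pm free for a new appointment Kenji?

Elena: ends 12:30pm at or before Kenji starts 1:30pm → clear.
Priya: ends 1:30pm at or before Kenji starts 1:30pm → clear.
Ravi: starts 2:15pm at or after Kenji ends 2:15pm → clear.
Yusuf: starts 3:00pm at or after Kenji ends 2:15pm → clear.
Rohan: starts 4:15pm at or after Kenji ends 2:15pm → clear.
Hannah: starts 4:45pm at or after Kenji ends 2:15pm → clear.

Yes — the slot is free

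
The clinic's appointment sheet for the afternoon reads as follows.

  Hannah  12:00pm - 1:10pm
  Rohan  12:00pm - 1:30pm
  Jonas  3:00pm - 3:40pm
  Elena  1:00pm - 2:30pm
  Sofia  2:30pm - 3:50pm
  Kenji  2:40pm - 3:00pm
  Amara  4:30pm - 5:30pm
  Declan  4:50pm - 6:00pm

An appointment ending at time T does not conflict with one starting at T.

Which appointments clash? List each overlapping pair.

Amara & Declan, Elena & Hannah, Elena & Rohan, Hannah & Rohan, Jonas & Sofia, Kenji & Sofia

Sorted by start: Hannah, Rohan, Elena, Sofia, Kenji, Jonas, Amara, Declan.
Rohan starts before Hannah ends → Hannah and Rohan overlap.
Elena starts before Hannah ends → Hannah and Elena overlap.
Sofia starts after Hannah ends, so nothing later overlaps Hannah either.
Elena starts before Rohan ends → Rohan and Elena overlap.
Sofia starts after Rohan ends, so nothing later overlaps Rohan either.
Sofia starts exactly when Elena ends (back-to-back, no overlap), so nothing later overlaps Elena either.
Kenji starts before Sofia ends → Sofia and Kenji overlap.
Jonas starts before Sofia ends → Sofia and Jonas overlap.
Amara starts after Sofia ends, so nothing later overlaps Sofia either.
Jonas starts exactly when Kenji ends (back-to-back, no overlap), so nothing later overlaps Kenji either.
Amara starts after Jonas ends, so nothing later overlaps Jonas either.
Declan starts before Amara ends → Amara and Declan overlap.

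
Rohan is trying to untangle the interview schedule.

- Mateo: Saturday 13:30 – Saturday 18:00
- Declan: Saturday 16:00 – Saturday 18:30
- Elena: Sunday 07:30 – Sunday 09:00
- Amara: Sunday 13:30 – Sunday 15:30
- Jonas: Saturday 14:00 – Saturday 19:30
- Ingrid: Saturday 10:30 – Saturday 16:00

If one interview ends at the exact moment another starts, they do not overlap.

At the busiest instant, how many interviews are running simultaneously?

3

Walk through starts and ends in time order (an end at T is processed before a start at T):
Saturday 10:30 start Ingrid → 1
Saturday 13:30 start Mateo → 2
Saturday 14:00 start Jonas → 3
Saturday 16:00 end Ingrid → 2
Saturday 16:00 start Declan → 3
Saturday 18:00 end Mateo → 2
Saturday 18:30 end Declan → 1
Saturday 19:30 end Jonas → 0
Sunday 07:30 start Elena → 1
Sunday 09:00 end Elena → 0
Sunday 13:30 start Amara → 1
Sunday 15:30 end Amara → 0
Peak is 3, at Saturday 14:00 (Ingrid, Jonas, Mateo).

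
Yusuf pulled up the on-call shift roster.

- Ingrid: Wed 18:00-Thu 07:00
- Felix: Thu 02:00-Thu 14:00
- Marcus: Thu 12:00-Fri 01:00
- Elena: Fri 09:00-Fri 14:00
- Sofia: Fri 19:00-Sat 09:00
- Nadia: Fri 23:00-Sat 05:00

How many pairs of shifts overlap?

Sorted by start: Ingrid, Felix, Marcus, Elena, Sofia, Nadia.
Felix starts before Ingrid ends → Ingrid and Felix overlap.
Marcus starts after Ingrid ends, so Ingrid has no further overlaps.
Marcus starts before Felix ends → Felix and Marcus overlap.
Elena starts after Felix ends, so Felix has no further overlaps.
Elena starts after Marcus ends, so Marcus has no further overlaps.
Sofia starts after Elena ends, so Elena has no further overlaps.
Nadia starts before Sofia ends → Sofia and Nadia overlap.
Overlapping pairs: Felix & Ingrid, Felix & Marcus, Nadia & Sofia — 3 in total.

3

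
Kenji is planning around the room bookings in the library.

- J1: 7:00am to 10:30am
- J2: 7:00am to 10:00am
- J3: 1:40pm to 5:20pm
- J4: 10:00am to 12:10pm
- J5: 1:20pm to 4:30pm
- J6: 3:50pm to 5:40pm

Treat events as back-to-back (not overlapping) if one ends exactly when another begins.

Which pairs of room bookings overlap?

Two intervals overlap when each starts before the other ends.
Sorted by start: J1, J2, J4, J5, J3, J6.
J2 starts before J1 ends → J1 and J2 overlap.
J4 starts before J1 ends → J1 and J4 overlap.
J5 starts after J1 ends, so J1 has no further overlaps.
J4 starts exactly when J2 ends (back-to-back, no overlap), so J2 has no further overlaps.
J5 starts after J4 ends, so J4 has no further overlaps.
J3 starts before J5 ends → J5 and J3 overlap.
J6 starts before J5 ends → J5 and J6 overlap.
J6 starts before J3 ends → J3 and J6 overlap.

J1 & J2, J1 & J4, J3 & J5, J3 & J6, J5 & J6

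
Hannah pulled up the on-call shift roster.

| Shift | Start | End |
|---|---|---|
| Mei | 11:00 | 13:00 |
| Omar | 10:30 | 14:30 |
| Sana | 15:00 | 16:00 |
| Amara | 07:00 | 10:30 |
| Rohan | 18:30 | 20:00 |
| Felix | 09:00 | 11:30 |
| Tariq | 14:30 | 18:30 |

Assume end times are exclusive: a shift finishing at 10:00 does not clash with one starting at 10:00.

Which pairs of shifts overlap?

Sorted by start: Amara, Felix, Omar, Mei, Tariq, Sana, Rohan.
Felix starts before Amara ends → Amara and Felix overlap.
Omar starts exactly when Amara ends (back-to-back, no overlap), so nothing later overlaps Amara either.
Omar starts before Felix ends → Felix and Omar overlap.
Mei starts before Felix ends → Felix and Mei overlap.
Tariq starts after Felix ends, so nothing later overlaps Felix either.
Mei starts before Omar ends → Omar and Mei overlap.
Tariq starts exactly when Omar ends (back-to-back, no overlap), so nothing later overlaps Omar either.
Tariq starts after Mei ends, so nothing later overlaps Mei either.
Sana starts before Tariq ends → Tariq and Sana overlap.
Rohan starts exactly when Tariq ends (back-to-back, no overlap).
Rohan starts after Sana ends.

Amara & Felix, Felix & Mei, Felix & Omar, Mei & Omar, Sana & Tariq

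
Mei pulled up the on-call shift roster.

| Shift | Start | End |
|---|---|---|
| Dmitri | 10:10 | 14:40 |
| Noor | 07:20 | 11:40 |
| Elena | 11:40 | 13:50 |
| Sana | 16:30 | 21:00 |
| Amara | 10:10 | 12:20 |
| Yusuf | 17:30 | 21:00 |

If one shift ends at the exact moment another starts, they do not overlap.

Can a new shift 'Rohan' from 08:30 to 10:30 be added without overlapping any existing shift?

Noor: starts 07:20 before Rohan ends 10:30, and ends 11:40 after Rohan starts 08:30 → overlap.
Dmitri: starts 10:10 before Rohan ends 10:30, and ends 14:40 after Rohan starts 08:30 → overlap.
Amara: starts 10:10 before Rohan ends 10:30, and ends 12:20 after Rohan starts 08:30 → overlap.
Elena: starts 11:40 at or after Rohan ends 10:30 → clear.
Sana: starts 16:30 at or after Rohan ends 10:30 → clear.
Yusuf: starts 17:30 at or after Rohan ends 10:30 → clear.
Rohan overlaps Noor, Dmitri, Amara.

No — it overlaps Amara, Dmitri, Noor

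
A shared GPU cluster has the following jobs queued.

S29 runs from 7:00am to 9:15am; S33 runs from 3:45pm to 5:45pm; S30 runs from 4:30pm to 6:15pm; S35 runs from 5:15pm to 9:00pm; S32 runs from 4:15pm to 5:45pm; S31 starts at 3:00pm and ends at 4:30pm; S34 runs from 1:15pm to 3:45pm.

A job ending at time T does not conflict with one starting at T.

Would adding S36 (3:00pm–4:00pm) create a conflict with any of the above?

S29: ends 9:15am at or before S36 starts 3:00pm → clear.
S34: starts 1:15pm before S36 ends 4:00pm, and ends 3:45pm after S36 starts 3:00pm → overlap.
S31: starts 3:00pm before S36 ends 4:00pm, and ends 4:30pm after S36 starts 3:00pm → overlap.
S33: starts 3:45pm before S36 ends 4:00pm, and ends 5:45pm after S36 starts 3:00pm → overlap.
S32: starts 4:15pm at or after S36 ends 4:00pm → clear.
S30: starts 4:30pm at or after S36 ends 4:00pm → clear.
S35: starts 5:15pm at or after S36 ends 4:00pm → clear.
S36 overlaps S31, S33, S34.

Yes — it overlaps S31, S33, S34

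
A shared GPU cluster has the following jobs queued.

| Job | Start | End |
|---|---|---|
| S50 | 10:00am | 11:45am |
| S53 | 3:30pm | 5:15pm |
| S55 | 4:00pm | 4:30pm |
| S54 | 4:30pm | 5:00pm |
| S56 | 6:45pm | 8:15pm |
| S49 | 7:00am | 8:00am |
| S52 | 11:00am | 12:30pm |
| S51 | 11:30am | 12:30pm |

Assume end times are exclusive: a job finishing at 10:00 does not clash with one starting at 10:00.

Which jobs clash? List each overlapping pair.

S50 & S51, S50 & S52, S51 & S52, S53 & S54, S53 & S55

Two intervals overlap when each starts before the other ends.
Sorted by start: S49, S50, S52, S51, S53, S55, S54, S56.
S50 starts after S49 ends; S49 is clear from here.
S52 starts before S50 ends → S50 and S52 overlap.
S51 starts before S50 ends → S50 and S51 overlap.
S53 starts after S50 ends; S50 is clear from here.
S51 starts before S52 ends → S52 and S51 overlap.
S53 starts after S52 ends; S52 is clear from here.
S53 starts after S51 ends; S51 is clear from here.
S55 starts before S53 ends → S53 and S55 overlap.
S54 starts before S53 ends → S53 and S54 overlap.
S56 starts after S53 ends.
S54 starts exactly when S55 ends (back-to-back, no overlap); S55 is clear from here.
S56 starts after S54 ends.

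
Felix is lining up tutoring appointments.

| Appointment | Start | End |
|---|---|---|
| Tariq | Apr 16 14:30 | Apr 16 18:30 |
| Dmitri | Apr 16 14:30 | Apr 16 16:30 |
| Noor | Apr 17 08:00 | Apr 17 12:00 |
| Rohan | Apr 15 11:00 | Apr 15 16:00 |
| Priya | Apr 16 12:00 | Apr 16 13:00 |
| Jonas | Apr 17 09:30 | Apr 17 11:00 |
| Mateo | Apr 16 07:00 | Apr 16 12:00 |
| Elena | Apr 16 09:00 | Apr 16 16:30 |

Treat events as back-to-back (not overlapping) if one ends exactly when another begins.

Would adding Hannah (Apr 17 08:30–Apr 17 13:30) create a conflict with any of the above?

Yes — it overlaps Jonas, Noor

Rohan: ends Apr 15 16:00 at or before Hannah starts Apr 17 08:30 → clear.
Mateo: ends Apr 16 12:00 at or before Hannah starts Apr 17 08:30 → clear.
Elena: ends Apr 16 16:30 at or before Hannah starts Apr 17 08:30 → clear.
Priya: ends Apr 16 13:00 at or before Hannah starts Apr 17 08:30 → clear.
Tariq: ends Apr 16 18:30 at or before Hannah starts Apr 17 08:30 → clear.
Dmitri: ends Apr 16 16:30 at or before Hannah starts Apr 17 08:30 → clear.
Noor: starts Apr 17 08:00 before Hannah ends Apr 17 13:30, and ends Apr 17 12:00 after Hannah starts Apr 17 08:30 → overlap.
Jonas: starts Apr 17 09:30 before Hannah ends Apr 17 13:30, and ends Apr 17 11:00 after Hannah starts Apr 17 08:30 → overlap.
Hannah overlaps Noor, Jonas.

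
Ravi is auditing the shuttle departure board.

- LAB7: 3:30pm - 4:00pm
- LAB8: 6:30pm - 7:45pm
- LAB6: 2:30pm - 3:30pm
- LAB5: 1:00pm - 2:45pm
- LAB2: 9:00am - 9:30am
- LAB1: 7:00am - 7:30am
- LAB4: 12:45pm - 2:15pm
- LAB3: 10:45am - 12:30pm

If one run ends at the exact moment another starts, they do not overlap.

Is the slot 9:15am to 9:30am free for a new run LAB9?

No — it overlaps LAB2

LAB1: ends 7:30am at or before LAB9 starts 9:15am → clear.
LAB2: starts 9:00am before LAB9 ends 9:30am, and ends 9:30am after LAB9 starts 9:15am → overlap.
LAB3: starts 10:45am at or after LAB9 ends 9:30am → clear.
LAB4: starts 12:45pm at or after LAB9 ends 9:30am → clear.
LAB5: starts 1:00pm at or after LAB9 ends 9:30am → clear.
LAB6: starts 2:30pm at or after LAB9 ends 9:30am → clear.
LAB7: starts 3:30pm at or after LAB9 ends 9:30am → clear.
LAB8: starts 6:30pm at or after LAB9 ends 9:30am → clear.
LAB9 overlaps LAB2.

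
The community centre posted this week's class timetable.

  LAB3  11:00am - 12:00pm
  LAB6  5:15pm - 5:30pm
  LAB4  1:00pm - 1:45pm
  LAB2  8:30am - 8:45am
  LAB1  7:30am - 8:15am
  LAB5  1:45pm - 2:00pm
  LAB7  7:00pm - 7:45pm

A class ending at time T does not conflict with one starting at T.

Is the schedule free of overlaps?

Check each pair: they overlap iff neither finishes before the other starts.
Sorted by start: LAB1, LAB2, LAB3, LAB4, LAB5, LAB6, LAB7.
LAB2 starts after LAB1 ends, so nothing later overlaps LAB1 either.
LAB3 starts after LAB2 ends, so nothing later overlaps LAB2 either.
LAB4 starts after LAB3 ends, so nothing later overlaps LAB3 either.
LAB5 starts exactly when LAB4 ends (back-to-back, no overlap), so nothing later overlaps LAB4 either.
LAB6 starts after LAB5 ends, so nothing later overlaps LAB5 either.
LAB7 starts after LAB6 ends.
Every pair is clear; the schedule has no overlaps.

Yes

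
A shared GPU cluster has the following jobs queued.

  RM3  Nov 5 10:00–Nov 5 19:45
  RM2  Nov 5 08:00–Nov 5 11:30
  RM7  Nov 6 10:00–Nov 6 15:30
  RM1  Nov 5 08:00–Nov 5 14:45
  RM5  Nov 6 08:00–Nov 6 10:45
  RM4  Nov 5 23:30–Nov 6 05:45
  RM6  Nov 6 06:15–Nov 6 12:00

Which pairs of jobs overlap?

Two intervals overlap when each starts before the other ends.
Sorted by start: RM1, RM2, RM3, RM4, RM6, RM5, RM7.
RM2 starts before RM1 ends → RM1 and RM2 overlap.
RM3 starts before RM1 ends → RM1 and RM3 overlap.
RM4 starts after RM1 ends, so RM1 has no further overlaps.
RM3 starts before RM2 ends → RM2 and RM3 overlap.
RM4 starts after RM2 ends, so RM2 has no further overlaps.
RM4 starts after RM3 ends, so RM3 has no further overlaps.
RM6 starts after RM4 ends, so RM4 has no further overlaps.
RM5 starts before RM6 ends → RM6 and RM5 overlap.
RM7 starts before RM6 ends → RM6 and RM7 overlap.
RM7 starts before RM5 ends → RM5 and RM7 overlap.

RM1 & RM2, RM1 & RM3, RM2 & RM3, RM5 & RM6, RM5 & RM7, RM6 & RM7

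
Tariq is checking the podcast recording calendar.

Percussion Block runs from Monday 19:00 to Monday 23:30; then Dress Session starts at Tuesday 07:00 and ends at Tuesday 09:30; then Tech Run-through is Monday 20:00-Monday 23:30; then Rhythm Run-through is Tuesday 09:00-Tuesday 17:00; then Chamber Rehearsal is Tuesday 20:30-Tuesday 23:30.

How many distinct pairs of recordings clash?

2

Sorted by start: Percussion Block, Tech Run-through, Dress Session, Rhythm Run-through, Chamber Rehearsal.
Tech Run-through starts before Percussion Block ends → Percussion Block and Tech Run-through overlap.
Dress Session starts after Percussion Block ends — done with Percussion Block.
Dress Session starts after Tech Run-through ends — done with Tech Run-through.
Rhythm Run-through starts before Dress Session ends → Dress Session and Rhythm Run-through overlap.
Chamber Rehearsal starts after Dress Session ends.
Chamber Rehearsal starts after Rhythm Run-through ends.
Overlapping pairs: Dress Session & Rhythm Run-through, Percussion Block & Tech Run-through — 2 in total.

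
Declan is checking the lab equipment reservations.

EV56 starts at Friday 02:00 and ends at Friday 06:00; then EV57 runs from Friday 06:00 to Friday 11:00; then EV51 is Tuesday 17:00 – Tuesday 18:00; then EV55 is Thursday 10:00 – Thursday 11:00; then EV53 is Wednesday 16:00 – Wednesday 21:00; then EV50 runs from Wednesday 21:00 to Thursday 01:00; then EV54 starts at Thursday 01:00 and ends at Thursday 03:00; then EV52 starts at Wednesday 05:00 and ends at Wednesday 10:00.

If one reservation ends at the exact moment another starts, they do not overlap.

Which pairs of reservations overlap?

no overlapping pairs

Check each pair: they overlap iff neither finishes before the other starts.
Sorted by start: EV51, EV52, EV53, EV50, EV54, EV55, EV56, EV57.
EV52 starts after EV51 ends, so nothing later overlaps EV51 either.
EV53 starts after EV52 ends, so nothing later overlaps EV52 either.
EV50 starts exactly when EV53 ends (back-to-back, no overlap), so nothing later overlaps EV53 either.
EV54 starts exactly when EV50 ends (back-to-back, no overlap), so nothing later overlaps EV50 either.
EV55 starts after EV54 ends, so nothing later overlaps EV54 either.
EV56 starts after EV55 ends, so nothing later overlaps EV55 either.
EV57 starts exactly when EV56 ends (back-to-back, no overlap).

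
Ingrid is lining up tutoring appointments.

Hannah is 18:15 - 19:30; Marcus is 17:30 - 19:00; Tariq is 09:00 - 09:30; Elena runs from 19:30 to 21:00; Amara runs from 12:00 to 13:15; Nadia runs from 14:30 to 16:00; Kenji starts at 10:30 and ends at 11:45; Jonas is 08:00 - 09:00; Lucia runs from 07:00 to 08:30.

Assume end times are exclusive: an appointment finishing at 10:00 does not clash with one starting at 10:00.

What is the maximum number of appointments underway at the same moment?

2

Sweep the timeline, counting +1 at each start and −1 at each end (ends before starts at a tie):
07:00 start Lucia → 1
08:00 start Jonas → 2
08:30 end Lucia → 1
09:00 end Jonas → 0
09:00 start Tariq → 1
09:30 end Tariq → 0
10:30 start Kenji → 1
11:45 end Kenji → 0
12:00 start Amara → 1
13:15 end Amara → 0
14:30 start Nadia → 1
16:00 end Nadia → 0
17:30 start Marcus → 1
18:15 start Hannah → 2
19:00 end Marcus → 1
19:30 end Hannah → 0
19:30 start Elena → 1
21:00 end Elena → 0
Peak is 2, at 08:00 (Jonas, Lucia).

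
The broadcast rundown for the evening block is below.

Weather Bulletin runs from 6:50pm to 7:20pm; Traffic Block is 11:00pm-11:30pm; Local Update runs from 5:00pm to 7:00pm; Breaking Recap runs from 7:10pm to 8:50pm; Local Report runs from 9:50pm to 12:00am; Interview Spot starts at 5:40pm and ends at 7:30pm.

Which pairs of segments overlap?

Breaking Recap & Interview Spot, Breaking Recap & Weather Bulletin, Interview Spot & Local Update, Interview Spot & Weather Bulletin, Local Report & Traffic Block, Local Update & Weather Bulletin

Two intervals overlap when each starts before the other ends.
Sorted by start: Local Update, Interview Spot, Weather Bulletin, Breaking Recap, Local Report, Traffic Block.
Interview Spot starts before Local Update ends → Local Update and Interview Spot overlap.
Weather Bulletin starts before Local Update ends → Local Update and Weather Bulletin overlap.
Breaking Recap starts after Local Update ends, so Local Update has no further overlaps.
Weather Bulletin starts before Interview Spot ends → Interview Spot and Weather Bulletin overlap.
Breaking Recap starts before Interview Spot ends → Interview Spot and Breaking Recap overlap.
Local Report starts after Interview Spot ends, so Interview Spot has no further overlaps.
Breaking Recap starts before Weather Bulletin ends → Weather Bulletin and Breaking Recap overlap.
Local Report starts after Weather Bulletin ends, so Weather Bulletin has no further overlaps.
Local Report starts after Breaking Recap ends, so Breaking Recap has no further overlaps.
Traffic Block starts before Local Report ends → Local Report and Traffic Block overlap.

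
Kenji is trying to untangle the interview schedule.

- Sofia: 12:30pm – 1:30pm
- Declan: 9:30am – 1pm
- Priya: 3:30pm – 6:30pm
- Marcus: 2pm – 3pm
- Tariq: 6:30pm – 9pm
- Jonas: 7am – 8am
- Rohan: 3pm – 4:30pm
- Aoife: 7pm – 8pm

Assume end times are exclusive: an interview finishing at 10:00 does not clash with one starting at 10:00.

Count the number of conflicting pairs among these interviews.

3

Check each pair: they overlap iff neither finishes before the other starts.
Sorted by start: Jonas, Declan, Sofia, Marcus, Rohan, Priya, Tariq, Aoife.
Declan starts after Jonas ends, so Jonas has no further overlaps.
Sofia starts before Declan ends → Declan and Sofia overlap.
Marcus starts after Declan ends, so Declan has no further overlaps.
Marcus starts after Sofia ends, so Sofia has no further overlaps.
Rohan starts exactly when Marcus ends (back-to-back, no overlap), so Marcus has no further overlaps.
Priya starts before Rohan ends → Rohan and Priya overlap.
Tariq starts after Rohan ends, so Rohan has no further overlaps.
Tariq starts exactly when Priya ends (back-to-back, no overlap), so Priya has no further overlaps.
Aoife starts before Tariq ends → Tariq and Aoife overlap.
Overlapping pairs: Aoife & Tariq, Declan & Sofia, Priya & Rohan — 3 in total.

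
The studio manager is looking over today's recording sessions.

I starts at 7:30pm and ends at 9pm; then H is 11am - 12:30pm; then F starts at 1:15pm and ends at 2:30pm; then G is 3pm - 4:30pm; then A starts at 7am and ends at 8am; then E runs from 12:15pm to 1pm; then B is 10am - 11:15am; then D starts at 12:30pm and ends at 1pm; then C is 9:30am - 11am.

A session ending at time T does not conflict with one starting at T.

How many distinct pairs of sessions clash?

4

Check each pair: they overlap iff neither finishes before the other starts.
Sorted by start: A, C, B, H, E, D, F, G, I.
C starts after A ends; A is clear from here.
B starts before C ends → C and B overlap.
H starts exactly when C ends (back-to-back, no overlap); C is clear from here.
H starts before B ends → B and H overlap.
E starts after B ends; B is clear from here.
E starts before H ends → H and E overlap.
D starts exactly when H ends (back-to-back, no overlap); H is clear from here.
D starts before E ends → E and D overlap.
F starts after E ends; E is clear from here.
F starts after D ends; D is clear from here.
G starts after F ends; F is clear from here.
I starts after G ends.
Overlapping pairs: B & C, B & H, D & E, E & H — 4 in total.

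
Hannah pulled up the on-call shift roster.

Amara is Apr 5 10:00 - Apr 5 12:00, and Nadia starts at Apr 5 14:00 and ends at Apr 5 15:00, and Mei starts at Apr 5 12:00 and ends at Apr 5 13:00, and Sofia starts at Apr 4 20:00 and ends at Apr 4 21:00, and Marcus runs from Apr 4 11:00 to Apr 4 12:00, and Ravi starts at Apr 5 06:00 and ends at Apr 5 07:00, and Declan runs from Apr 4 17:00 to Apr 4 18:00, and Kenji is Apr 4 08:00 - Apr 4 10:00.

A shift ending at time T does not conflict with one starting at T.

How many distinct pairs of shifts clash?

Sorted by start: Kenji, Marcus, Declan, Sofia, Ravi, Amara, Mei, Nadia.
Marcus starts after Kenji ends, so nothing later overlaps Kenji either.
Declan starts after Marcus ends, so nothing later overlaps Marcus either.
Sofia starts after Declan ends, so nothing later overlaps Declan either.
Ravi starts after Sofia ends, so nothing later overlaps Sofia either.
Amara starts after Ravi ends, so nothing later overlaps Ravi either.
Mei starts exactly when Amara ends (back-to-back, no overlap), so nothing later overlaps Amara either.
Nadia starts after Mei ends.
No pair overlaps.

0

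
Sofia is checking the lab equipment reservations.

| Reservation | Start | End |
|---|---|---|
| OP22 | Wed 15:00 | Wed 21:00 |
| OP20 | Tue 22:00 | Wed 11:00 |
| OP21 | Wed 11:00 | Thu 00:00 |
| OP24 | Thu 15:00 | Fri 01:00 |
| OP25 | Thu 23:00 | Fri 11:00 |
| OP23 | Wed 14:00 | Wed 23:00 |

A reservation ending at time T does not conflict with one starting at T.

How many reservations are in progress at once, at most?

3

Walk through starts and ends in time order (an end at T is processed before a start at T):
Tue 22:00 start OP20 → 1
Wed 11:00 end OP20 → 0
Wed 11:00 start OP21 → 1
Wed 14:00 start OP23 → 2
Wed 15:00 start OP22 → 3
Wed 21:00 end OP22 → 2
Wed 23:00 end OP23 → 1
Thu 00:00 end OP21 → 0
Thu 15:00 start OP24 → 1
Thu 23:00 start OP25 → 2
Fri 01:00 end OP24 → 1
Fri 11:00 end OP25 → 0
Peak is 3, at Wed 15:00 (OP21, OP22, OP23).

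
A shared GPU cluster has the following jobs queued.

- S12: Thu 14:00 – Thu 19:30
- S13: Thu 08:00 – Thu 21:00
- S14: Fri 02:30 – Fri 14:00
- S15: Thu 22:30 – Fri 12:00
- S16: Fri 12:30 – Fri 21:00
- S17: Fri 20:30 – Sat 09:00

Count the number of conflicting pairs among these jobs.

4

Two intervals overlap when each starts before the other ends.
Sorted by start: S13, S12, S15, S14, S16, S17.
S12 starts before S13 ends → S13 and S12 overlap.
S15 starts after S13 ends, so S13 has no further overlaps.
S15 starts after S12 ends, so S12 has no further overlaps.
S14 starts before S15 ends → S15 and S14 overlap.
S16 starts after S15 ends, so S15 has no further overlaps.
S16 starts before S14 ends → S14 and S16 overlap.
S17 starts after S14 ends.
S17 starts before S16 ends → S16 and S17 overlap.
Overlapping pairs: S12 & S13, S14 & S15, S14 & S16, S16 & S17 — 4 in total.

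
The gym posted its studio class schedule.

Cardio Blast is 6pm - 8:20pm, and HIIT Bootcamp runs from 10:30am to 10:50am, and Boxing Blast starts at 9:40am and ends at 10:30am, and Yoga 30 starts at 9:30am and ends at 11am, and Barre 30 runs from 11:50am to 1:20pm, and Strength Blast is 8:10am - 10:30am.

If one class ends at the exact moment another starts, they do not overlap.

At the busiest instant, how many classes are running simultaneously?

3

Sort all start/end points and keep a running count:
8:10am start Strength Blast → 1
9:30am start Yoga 30 → 2
9:40am start Boxing Blast → 3
10:30am end Boxing Blast → 2
10:30am end Strength Blast → 1
10:30am start HIIT Bootcamp → 2
10:50am end HIIT Bootcamp → 1
11am end Yoga 30 → 0
11:50am start Barre 30 → 1
1:20pm end Barre 30 → 0
6pm start Cardio Blast → 1
8:20pm end Cardio Blast → 0
Peak is 3, at 9:40am (Boxing Blast, Strength Blast, Yoga 30).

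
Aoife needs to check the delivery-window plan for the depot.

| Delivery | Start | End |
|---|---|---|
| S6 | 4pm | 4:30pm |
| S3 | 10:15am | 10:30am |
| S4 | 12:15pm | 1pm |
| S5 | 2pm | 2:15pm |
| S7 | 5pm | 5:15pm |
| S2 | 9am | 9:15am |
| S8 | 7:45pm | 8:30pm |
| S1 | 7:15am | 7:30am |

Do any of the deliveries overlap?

No

Sorted by start: S1, S2, S3, S4, S5, S6, S7, S8.
S2 starts after S1 ends, so nothing later overlaps S1 either.
S3 starts after S2 ends, so nothing later overlaps S2 either.
S4 starts after S3 ends, so nothing later overlaps S3 either.
S5 starts after S4 ends, so nothing later overlaps S4 either.
S6 starts after S5 ends, so nothing later overlaps S5 either.
S7 starts after S6 ends, so nothing later overlaps S6 either.
S8 starts after S7 ends.
Every pair is clear; the schedule has no overlaps.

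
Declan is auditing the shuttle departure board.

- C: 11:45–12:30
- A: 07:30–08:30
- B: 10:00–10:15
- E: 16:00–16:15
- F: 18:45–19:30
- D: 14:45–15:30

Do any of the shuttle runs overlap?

Sorted by start: A, B, C, D, E, F.
B starts after A ends; A is clear from here.
C starts after B ends; B is clear from here.
D starts after C ends; C is clear from here.
E starts after D ends; D is clear from here.
F starts after E ends.
Every pair is clear; the schedule has no overlaps.

No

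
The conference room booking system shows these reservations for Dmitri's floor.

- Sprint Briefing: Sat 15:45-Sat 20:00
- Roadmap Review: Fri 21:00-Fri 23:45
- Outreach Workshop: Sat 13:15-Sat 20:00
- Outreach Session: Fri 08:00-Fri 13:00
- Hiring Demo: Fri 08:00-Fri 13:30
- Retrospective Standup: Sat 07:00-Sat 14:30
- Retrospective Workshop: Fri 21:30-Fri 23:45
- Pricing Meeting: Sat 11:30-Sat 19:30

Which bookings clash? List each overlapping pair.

Two intervals overlap when each starts before the other ends.
Sorted by start: Outreach Session, Hiring Demo, Roadmap Review, Retrospective Workshop, Retrospective Standup, Pricing Meeting, Outreach Workshop, Sprint Briefing.
Hiring Demo starts before Outreach Session ends → Outreach Session and Hiring Demo overlap.
Roadmap Review starts after Outreach Session ends, so Outreach Session has no further overlaps.
Roadmap Review starts after Hiring Demo ends, so Hiring Demo has no further overlaps.
Retrospective Workshop starts before Roadmap Review ends → Roadmap Review and Retrospective Workshop overlap.
Retrospective Standup starts after Roadmap Review ends, so Roadmap Review has no further overlaps.
Retrospective Standup starts after Retrospective Workshop ends, so Retrospective Workshop has no further overlaps.
Pricing Meeting starts before Retrospective Standup ends → Retrospective Standup and Pricing Meeting overlap.
Outreach Workshop starts before Retrospective Standup ends → Retrospective Standup and Outreach Workshop overlap.
Sprint Briefing starts after Retrospective Standup ends.
Outreach Workshop starts before Pricing Meeting ends → Pricing Meeting and Outreach Workshop overlap.
Sprint Briefing starts before Pricing Meeting ends → Pricing Meeting and Sprint Briefing overlap.
Sprint Briefing starts before Outreach Workshop ends → Outreach Workshop and Sprint Briefing overlap.

Hiring Demo & Outreach Session, Outreach Workshop & Pricing Meeting, Outreach Workshop & Retrospective Standup, Outreach Workshop & Sprint Briefing, Pricing Meeting & Retrospective Standup, Pricing Meeting & Sprint Briefing, Retrospective Workshop & Roadmap Review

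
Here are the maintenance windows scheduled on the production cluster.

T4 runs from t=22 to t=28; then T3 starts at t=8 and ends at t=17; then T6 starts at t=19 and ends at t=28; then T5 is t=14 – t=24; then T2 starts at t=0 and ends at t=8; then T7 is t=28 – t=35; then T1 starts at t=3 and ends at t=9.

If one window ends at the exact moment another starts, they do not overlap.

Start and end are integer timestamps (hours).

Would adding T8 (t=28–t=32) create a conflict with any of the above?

T2: ends t=8 at or before T8 starts t=28 → clear.
T1: ends t=9 at or before T8 starts t=28 → clear.
T3: ends t=17 at or before T8 starts t=28 → clear.
T5: ends t=24 at or before T8 starts t=28 → clear.
T6: ends t=28 at or before T8 starts t=28 → clear.
T4: ends t=28 at or before T8 starts t=28 → clear.
T7: starts t=28 before T8 ends t=32, and ends t=35 after T8 starts t=28 → overlap.
T8 overlaps T7.

Yes — it overlaps T7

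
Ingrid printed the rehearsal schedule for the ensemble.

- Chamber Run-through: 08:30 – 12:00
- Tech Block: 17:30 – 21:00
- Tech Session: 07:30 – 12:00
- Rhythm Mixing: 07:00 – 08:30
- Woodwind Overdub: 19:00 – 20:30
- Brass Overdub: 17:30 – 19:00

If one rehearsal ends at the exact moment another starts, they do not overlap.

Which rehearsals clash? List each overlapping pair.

Brass Overdub & Tech Block, Chamber Run-through & Tech Session, Rhythm Mixing & Tech Session, Tech Block & Woodwind Overdub

Sorted by start: Rhythm Mixing, Tech Session, Chamber Run-through, Tech Block, Brass Overdub, Woodwind Overdub.
Tech Session starts before Rhythm Mixing ends → Rhythm Mixing and Tech Session overlap.
Chamber Run-through starts exactly when Rhythm Mixing ends (back-to-back, no overlap); Rhythm Mixing is clear from here.
Chamber Run-through starts before Tech Session ends → Tech Session and Chamber Run-through overlap.
Tech Block starts after Tech Session ends; Tech Session is clear from here.
Tech Block starts after Chamber Run-through ends; Chamber Run-through is clear from here.
Brass Overdub starts before Tech Block ends → Tech Block and Brass Overdub overlap.
Woodwind Overdub starts before Tech Block ends → Tech Block and Woodwind Overdub overlap.
Woodwind Overdub starts exactly when Brass Overdub ends (back-to-back, no overlap).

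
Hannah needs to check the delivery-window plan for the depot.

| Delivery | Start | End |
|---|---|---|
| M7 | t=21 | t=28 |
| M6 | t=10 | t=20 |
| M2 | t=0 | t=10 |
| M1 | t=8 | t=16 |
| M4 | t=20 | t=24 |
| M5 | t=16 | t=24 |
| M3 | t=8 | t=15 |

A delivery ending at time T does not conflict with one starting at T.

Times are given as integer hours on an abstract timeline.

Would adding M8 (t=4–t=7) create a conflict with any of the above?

Yes — it overlaps M2

M2: starts t=0 before M8 ends t=7, and ends t=10 after M8 starts t=4 → overlap.
M1: starts t=8 at or after M8 ends t=7 → clear.
M3: starts t=8 at or after M8 ends t=7 → clear.
M6: starts t=10 at or after M8 ends t=7 → clear.
M5: starts t=16 at or after M8 ends t=7 → clear.
M4: starts t=20 at or after M8 ends t=7 → clear.
M7: starts t=21 at or after M8 ends t=7 → clear.
M8 overlaps M2.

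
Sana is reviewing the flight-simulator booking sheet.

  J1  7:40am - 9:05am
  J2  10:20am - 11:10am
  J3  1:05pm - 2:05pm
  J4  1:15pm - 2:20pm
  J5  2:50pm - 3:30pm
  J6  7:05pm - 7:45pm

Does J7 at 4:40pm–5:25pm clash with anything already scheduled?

No — it doesn't clash with anything

J1: ends 9:05am at or before J7 starts 4:40pm → clear.
J2: ends 11:10am at or before J7 starts 4:40pm → clear.
J3: ends 2:05pm at or before J7 starts 4:40pm → clear.
J4: ends 2:20pm at or before J7 starts 4:40pm → clear.
J5: ends 3:30pm at or before J7 starts 4:40pm → clear.
J6: starts 7:05pm at or after J7 ends 5:25pm → clear.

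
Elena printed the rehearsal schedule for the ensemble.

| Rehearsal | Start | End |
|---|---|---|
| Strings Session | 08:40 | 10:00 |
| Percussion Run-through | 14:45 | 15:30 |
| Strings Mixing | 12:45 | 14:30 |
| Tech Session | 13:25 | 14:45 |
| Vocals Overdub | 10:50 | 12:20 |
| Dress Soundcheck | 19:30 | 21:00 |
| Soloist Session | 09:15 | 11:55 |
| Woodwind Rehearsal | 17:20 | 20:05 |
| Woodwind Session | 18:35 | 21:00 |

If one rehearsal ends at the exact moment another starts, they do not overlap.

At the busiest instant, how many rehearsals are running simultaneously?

Sort all start/end points and keep a running count:
08:40 start Strings Session → 1
09:15 start Soloist Session → 2
10:00 end Strings Session → 1
10:50 start Vocals Overdub → 2
11:55 end Soloist Session → 1
12:20 end Vocals Overdub → 0
12:45 start Strings Mixing → 1
13:25 start Tech Session → 2
14:30 end Strings Mixing → 1
14:45 end Tech Session → 0
14:45 start Percussion Run-through → 1
15:30 end Percussion Run-through → 0
17:20 start Woodwind Rehearsal → 1
18:35 start Woodwind Session → 2
19:30 start Dress Soundcheck → 3
20:05 end Woodwind Rehearsal → 2
21:00 end Dress Soundcheck → 1
21:00 end Woodwind Session → 0
Peak is 3, at 19:30 (Dress Soundcheck, Woodwind Rehearsal, Woodwind Session).

3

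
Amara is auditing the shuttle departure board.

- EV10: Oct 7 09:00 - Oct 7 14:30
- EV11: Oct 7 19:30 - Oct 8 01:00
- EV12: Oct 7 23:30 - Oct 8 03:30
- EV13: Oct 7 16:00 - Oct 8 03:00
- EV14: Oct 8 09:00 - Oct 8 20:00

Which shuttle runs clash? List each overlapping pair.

EV11 & EV12, EV11 & EV13, EV12 & EV13

Sorted by start: EV10, EV13, EV11, EV12, EV14.
EV13 starts after EV10 ends — done with EV10.
EV11 starts before EV13 ends → EV13 and EV11 overlap.
EV12 starts before EV13 ends → EV13 and EV12 overlap.
EV14 starts after EV13 ends.
EV12 starts before EV11 ends → EV11 and EV12 overlap.
EV14 starts after EV11 ends.
EV14 starts after EV12 ends.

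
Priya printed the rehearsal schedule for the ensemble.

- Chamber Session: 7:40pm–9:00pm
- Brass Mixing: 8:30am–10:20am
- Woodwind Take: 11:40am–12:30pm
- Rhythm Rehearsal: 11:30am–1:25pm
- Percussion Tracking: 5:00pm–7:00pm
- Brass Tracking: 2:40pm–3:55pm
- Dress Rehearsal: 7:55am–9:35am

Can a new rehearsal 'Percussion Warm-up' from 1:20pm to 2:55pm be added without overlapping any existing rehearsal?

No — it overlaps Brass Tracking, Rhythm Rehearsal

Dress Rehearsal: ends 9:35am at or before Percussion Warm-up starts 1:20pm → clear.
Brass Mixing: ends 10:20am at or before Percussion Warm-up starts 1:20pm → clear.
Rhythm Rehearsal: starts 11:30am before Percussion Warm-up ends 2:55pm, and ends 1:25pm after Percussion Warm-up starts 1:20pm → overlap.
Woodwind Take: ends 12:30pm at or before Percussion Warm-up starts 1:20pm → clear.
Brass Tracking: starts 2:40pm before Percussion Warm-up ends 2:55pm, and ends 3:55pm after Percussion Warm-up starts 1:20pm → overlap.
Percussion Tracking: starts 5:00pm at or after Percussion Warm-up ends 2:55pm → clear.
Chamber Session: starts 7:40pm at or after Percussion Warm-up ends 2:55pm → clear.
Percussion Warm-up overlaps Rhythm Rehearsal, Brass Tracking.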